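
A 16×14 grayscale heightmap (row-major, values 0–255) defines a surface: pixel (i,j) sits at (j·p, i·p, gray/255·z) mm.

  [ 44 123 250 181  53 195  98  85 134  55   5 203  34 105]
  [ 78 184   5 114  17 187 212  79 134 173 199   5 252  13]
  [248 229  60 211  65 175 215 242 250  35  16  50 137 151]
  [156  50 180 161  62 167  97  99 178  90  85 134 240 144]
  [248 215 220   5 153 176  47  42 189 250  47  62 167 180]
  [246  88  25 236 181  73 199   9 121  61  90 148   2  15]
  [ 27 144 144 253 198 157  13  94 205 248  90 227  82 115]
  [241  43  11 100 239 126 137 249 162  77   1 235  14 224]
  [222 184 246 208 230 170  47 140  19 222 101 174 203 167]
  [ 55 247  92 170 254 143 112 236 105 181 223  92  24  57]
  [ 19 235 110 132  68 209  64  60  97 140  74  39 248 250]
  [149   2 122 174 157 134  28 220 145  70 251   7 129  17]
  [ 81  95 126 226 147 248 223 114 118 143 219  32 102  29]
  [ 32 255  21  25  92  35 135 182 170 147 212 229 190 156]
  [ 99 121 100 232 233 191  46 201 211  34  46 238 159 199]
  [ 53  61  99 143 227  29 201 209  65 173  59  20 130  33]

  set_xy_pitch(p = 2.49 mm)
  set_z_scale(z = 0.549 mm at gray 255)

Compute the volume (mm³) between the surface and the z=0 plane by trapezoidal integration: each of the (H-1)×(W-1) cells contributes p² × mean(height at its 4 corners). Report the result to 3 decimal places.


349.246

height_mm = gray/255 × 0.549; cell vol = 2.49² × mean(4 corners)
unit = 2.49² × 0.549 / (4×255) = 0.00333711 mm³ per gray-sum
row 0: Σ corner-gray over 13 cells = 6194  → 20.6701
row 1: Σ corner-gray over 13 cells = 6982  → 23.2997
row 2: Σ corner-gray over 13 cells = 7155  → 23.8770
row 3: Σ corner-gray over 13 cells = 6960  → 23.2263
row 4: Σ corner-gray over 13 cells = 6301  → 21.0271
row 5: Σ corner-gray over 13 cells = 6579  → 21.9549
row 6: Σ corner-gray over 13 cells = 7105  → 23.7102
row 7: Σ corner-gray over 13 cells = 7530  → 25.1285
row 8: Σ corner-gray over 13 cells = 8147  → 27.1875
row 9: Σ corner-gray over 13 cells = 7091  → 23.6635
row 10: Σ corner-gray over 13 cells = 6265  → 20.9070
row 11: Σ corner-gray over 13 cells = 6740  → 22.4921
row 12: Σ corner-gray over 13 cells = 7270  → 24.2608
row 13: Σ corner-gray over 13 cells = 7496  → 25.0150
row 14: Σ corner-gray over 13 cells = 6840  → 22.8259
Σ rows: total corner-gray = 104655  → 349.2455 mm³


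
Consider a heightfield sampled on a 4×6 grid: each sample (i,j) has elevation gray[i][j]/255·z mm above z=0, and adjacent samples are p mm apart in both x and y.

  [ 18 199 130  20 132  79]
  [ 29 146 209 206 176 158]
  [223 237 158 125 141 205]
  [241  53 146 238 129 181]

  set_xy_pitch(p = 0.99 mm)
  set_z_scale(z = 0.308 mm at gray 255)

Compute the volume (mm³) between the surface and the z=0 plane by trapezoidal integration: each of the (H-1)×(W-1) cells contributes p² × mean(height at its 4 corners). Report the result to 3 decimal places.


height_mm = gray/255 × 0.308; cell vol = 0.99² × mean(4 corners)
unit = 0.99² × 0.308 / (4×255) = 0.000295952 mm³ per gray-sum
row 0: Σ corner-gray over 5 cells = 2720  → 0.8050
row 1: Σ corner-gray over 5 cells = 3411  → 1.0095
row 2: Σ corner-gray over 5 cells = 3304  → 0.9778
Σ rows: total corner-gray = 9435  → 2.7923 mm³

2.792


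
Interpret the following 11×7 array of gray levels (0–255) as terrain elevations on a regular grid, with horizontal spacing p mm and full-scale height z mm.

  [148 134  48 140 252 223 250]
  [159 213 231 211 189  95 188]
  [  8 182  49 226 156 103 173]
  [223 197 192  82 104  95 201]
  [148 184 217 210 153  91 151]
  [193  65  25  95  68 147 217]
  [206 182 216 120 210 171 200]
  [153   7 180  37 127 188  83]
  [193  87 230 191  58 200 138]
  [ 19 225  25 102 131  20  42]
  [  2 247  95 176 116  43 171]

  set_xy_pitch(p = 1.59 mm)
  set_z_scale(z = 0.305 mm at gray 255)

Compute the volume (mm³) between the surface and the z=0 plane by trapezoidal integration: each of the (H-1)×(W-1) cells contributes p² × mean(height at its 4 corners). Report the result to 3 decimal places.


height_mm = gray/255 × 0.305; cell vol = 1.59² × mean(4 corners)
unit = 1.59² × 0.305 / (4×255) = 0.000755951 mm³ per gray-sum
row 0: Σ corner-gray over 6 cells = 4217  → 3.1878
row 1: Σ corner-gray over 6 cells = 3838  → 2.9013
row 2: Σ corner-gray over 6 cells = 3377  → 2.5528
row 3: Σ corner-gray over 6 cells = 3773  → 2.8522
row 4: Σ corner-gray over 6 cells = 3219  → 2.4334
row 5: Σ corner-gray over 6 cells = 3414  → 2.5808
row 6: Σ corner-gray over 6 cells = 3518  → 2.6594
row 7: Σ corner-gray over 6 cells = 3177  → 2.4017
row 8: Σ corner-gray over 6 cells = 2930  → 2.2149
row 9: Σ corner-gray over 6 cells = 2594  → 1.9609
Σ rows: total corner-gray = 34057  → 25.7454 mm³

25.745


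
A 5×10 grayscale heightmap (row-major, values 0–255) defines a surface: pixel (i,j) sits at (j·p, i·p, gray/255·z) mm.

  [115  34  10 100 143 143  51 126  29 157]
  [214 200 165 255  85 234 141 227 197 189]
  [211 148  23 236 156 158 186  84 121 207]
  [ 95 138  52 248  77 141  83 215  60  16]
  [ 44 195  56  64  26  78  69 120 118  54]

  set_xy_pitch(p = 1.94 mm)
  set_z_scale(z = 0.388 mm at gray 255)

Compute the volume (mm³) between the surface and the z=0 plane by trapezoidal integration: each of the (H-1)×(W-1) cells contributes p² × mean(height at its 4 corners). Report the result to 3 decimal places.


27.886

height_mm = gray/255 × 0.388; cell vol = 1.94² × mean(4 corners)
unit = 1.94² × 0.388 / (4×255) = 0.00143164 mm³ per gray-sum
row 0: Σ corner-gray over 9 cells = 4955  → 7.0938
row 1: Σ corner-gray over 9 cells = 6053  → 8.6657
row 2: Σ corner-gray over 9 cells = 4781  → 6.8447
row 3: Σ corner-gray over 9 cells = 3689  → 5.2813
Σ rows: total corner-gray = 19478  → 27.8856 mm³


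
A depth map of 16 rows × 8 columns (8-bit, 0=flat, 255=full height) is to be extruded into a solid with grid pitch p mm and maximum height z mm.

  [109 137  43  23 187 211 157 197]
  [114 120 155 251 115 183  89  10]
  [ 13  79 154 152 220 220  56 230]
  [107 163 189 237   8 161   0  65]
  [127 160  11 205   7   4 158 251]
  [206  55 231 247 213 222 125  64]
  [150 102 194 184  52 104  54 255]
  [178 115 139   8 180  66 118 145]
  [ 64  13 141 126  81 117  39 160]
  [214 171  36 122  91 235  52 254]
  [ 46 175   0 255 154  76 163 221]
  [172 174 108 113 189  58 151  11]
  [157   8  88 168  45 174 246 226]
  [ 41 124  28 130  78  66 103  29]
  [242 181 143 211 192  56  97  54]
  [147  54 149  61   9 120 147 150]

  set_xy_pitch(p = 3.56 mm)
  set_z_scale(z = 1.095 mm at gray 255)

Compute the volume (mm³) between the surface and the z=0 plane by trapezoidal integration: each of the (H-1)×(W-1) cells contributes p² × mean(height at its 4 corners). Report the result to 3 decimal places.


height_mm = gray/255 × 1.095; cell vol = 3.56² × mean(4 corners)
unit = 3.56² × 1.095 / (4×255) = 0.0136055 mm³ per gray-sum
row 0: Σ corner-gray over 7 cells = 3772  → 51.3199
row 1: Σ corner-gray over 7 cells = 3955  → 53.8097
row 2: Σ corner-gray over 7 cells = 3693  → 50.2450
row 3: Σ corner-gray over 7 cells = 3156  → 42.9389
row 4: Σ corner-gray over 7 cells = 3924  → 53.3879
row 5: Σ corner-gray over 7 cells = 4241  → 57.7009
row 6: Σ corner-gray over 7 cells = 3360  → 45.7144
row 7: Σ corner-gray over 7 cells = 2833  → 38.5443
row 8: Σ corner-gray over 7 cells = 3140  → 42.7212
row 9: Σ corner-gray over 7 cells = 3795  → 51.6328
row 10: Σ corner-gray over 7 cells = 3682  → 50.0954
row 11: Σ corner-gray over 7 cells = 3610  → 49.1158
row 12: Σ corner-gray over 7 cells = 2969  → 40.3947
row 13: Σ corner-gray over 7 cells = 3184  → 43.3199
row 14: Σ corner-gray over 7 cells = 3433  → 46.7076
Σ rows: total corner-gray = 52747  → 717.6484 mm³

717.648


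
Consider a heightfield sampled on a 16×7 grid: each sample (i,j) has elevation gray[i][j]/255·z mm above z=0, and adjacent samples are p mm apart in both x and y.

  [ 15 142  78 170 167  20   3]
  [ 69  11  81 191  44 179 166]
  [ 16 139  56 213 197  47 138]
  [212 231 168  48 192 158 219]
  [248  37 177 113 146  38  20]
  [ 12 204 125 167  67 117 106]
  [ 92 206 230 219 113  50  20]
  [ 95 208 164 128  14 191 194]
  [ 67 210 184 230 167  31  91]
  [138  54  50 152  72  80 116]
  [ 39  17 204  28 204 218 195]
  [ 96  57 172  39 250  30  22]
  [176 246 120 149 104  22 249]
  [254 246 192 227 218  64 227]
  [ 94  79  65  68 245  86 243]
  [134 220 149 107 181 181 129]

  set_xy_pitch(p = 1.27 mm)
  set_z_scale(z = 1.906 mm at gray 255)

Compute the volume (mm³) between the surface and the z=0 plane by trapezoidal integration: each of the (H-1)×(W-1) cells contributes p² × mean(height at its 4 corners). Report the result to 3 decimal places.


142.663

height_mm = gray/255 × 1.906; cell vol = 1.27² × mean(4 corners)
unit = 1.27² × 1.906 / (4×255) = 0.00301391 mm³ per gray-sum
row 0: Σ corner-gray over 6 cells = 2419  → 7.2906
row 1: Σ corner-gray over 6 cells = 2705  → 8.1526
row 2: Σ corner-gray over 6 cells = 3483  → 10.4974
row 3: Σ corner-gray over 6 cells = 3315  → 9.9911
row 4: Σ corner-gray over 6 cells = 2768  → 8.3425
row 5: Σ corner-gray over 6 cells = 3226  → 9.7229
row 6: Σ corner-gray over 6 cells = 3447  → 10.3889
row 7: Σ corner-gray over 6 cells = 3501  → 10.5517
row 8: Σ corner-gray over 6 cells = 2872  → 8.6559
row 9: Σ corner-gray over 6 cells = 2646  → 7.9748
row 10: Σ corner-gray over 6 cells = 2790  → 8.4088
row 11: Σ corner-gray over 6 cells = 2921  → 8.8036
row 12: Σ corner-gray over 6 cells = 4082  → 12.3028
row 13: Σ corner-gray over 6 cells = 3798  → 11.4468
row 14: Σ corner-gray over 6 cells = 3362  → 10.1328
Σ rows: total corner-gray = 47335  → 142.6634 mm³


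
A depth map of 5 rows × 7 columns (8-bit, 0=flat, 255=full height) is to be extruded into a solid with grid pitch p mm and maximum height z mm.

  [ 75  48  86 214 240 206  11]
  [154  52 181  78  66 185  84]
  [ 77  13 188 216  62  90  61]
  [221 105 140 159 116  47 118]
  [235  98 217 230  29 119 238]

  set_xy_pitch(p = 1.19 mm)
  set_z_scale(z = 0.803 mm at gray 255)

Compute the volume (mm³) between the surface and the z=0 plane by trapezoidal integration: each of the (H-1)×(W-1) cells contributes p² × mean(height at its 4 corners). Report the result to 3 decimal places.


13.105

height_mm = gray/255 × 0.803; cell vol = 1.19² × mean(4 corners)
unit = 1.19² × 0.803 / (4×255) = 0.00111483 mm³ per gray-sum
row 0: Σ corner-gray over 6 cells = 3036  → 3.3846
row 1: Σ corner-gray over 6 cells = 2638  → 2.9409
row 2: Σ corner-gray over 6 cells = 2749  → 3.0647
row 3: Σ corner-gray over 6 cells = 3332  → 3.7146
Σ rows: total corner-gray = 11755  → 13.1048 mm³


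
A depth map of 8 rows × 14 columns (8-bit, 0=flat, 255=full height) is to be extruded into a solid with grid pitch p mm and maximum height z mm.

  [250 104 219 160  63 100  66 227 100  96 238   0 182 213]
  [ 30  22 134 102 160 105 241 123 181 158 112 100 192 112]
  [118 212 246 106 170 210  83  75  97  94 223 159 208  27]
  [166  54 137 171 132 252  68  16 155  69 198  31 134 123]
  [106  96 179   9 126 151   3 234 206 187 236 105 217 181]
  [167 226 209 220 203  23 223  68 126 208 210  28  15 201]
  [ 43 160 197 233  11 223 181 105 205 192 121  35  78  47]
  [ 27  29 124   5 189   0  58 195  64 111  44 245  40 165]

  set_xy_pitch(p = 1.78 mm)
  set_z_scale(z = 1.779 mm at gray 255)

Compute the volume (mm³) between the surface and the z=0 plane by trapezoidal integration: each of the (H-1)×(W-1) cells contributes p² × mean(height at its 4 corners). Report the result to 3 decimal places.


272.606

height_mm = gray/255 × 1.779; cell vol = 1.78² × mean(4 corners)
unit = 1.78² × 1.779 / (4×255) = 0.00552606 mm³ per gray-sum
row 0: Σ corner-gray over 13 cells = 6975  → 38.5443
row 1: Σ corner-gray over 13 cells = 7313  → 40.4121
row 2: Σ corner-gray over 13 cells = 7034  → 38.8703
row 3: Σ corner-gray over 13 cells = 6908  → 38.1740
row 4: Σ corner-gray over 13 cells = 7671  → 42.3904
row 5: Σ corner-gray over 13 cells = 7458  → 41.2134
row 6: Σ corner-gray over 13 cells = 5972  → 33.0016
Σ rows: total corner-gray = 49331  → 272.6062 mm³


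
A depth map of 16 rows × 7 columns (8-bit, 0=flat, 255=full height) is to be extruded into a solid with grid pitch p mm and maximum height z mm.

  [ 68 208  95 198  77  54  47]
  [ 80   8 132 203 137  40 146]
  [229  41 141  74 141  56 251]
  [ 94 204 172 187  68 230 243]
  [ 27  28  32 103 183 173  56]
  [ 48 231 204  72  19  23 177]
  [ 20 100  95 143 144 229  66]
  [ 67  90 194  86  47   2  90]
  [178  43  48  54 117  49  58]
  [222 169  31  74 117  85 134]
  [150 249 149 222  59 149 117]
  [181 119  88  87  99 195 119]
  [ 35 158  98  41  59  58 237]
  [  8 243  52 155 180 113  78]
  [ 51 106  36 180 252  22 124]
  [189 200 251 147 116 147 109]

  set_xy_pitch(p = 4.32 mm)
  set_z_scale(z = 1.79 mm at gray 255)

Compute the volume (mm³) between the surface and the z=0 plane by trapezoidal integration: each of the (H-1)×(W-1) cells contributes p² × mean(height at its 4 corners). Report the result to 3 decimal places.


1373.007

height_mm = gray/255 × 1.79; cell vol = 4.32² × mean(4 corners)
unit = 4.32² × 1.79 / (4×255) = 0.0327507 mm³ per gray-sum
row 0: Σ corner-gray over 6 cells = 2645  → 86.6256
row 1: Σ corner-gray over 6 cells = 2652  → 86.8548
row 2: Σ corner-gray over 6 cells = 3445  → 112.8261
row 3: Σ corner-gray over 6 cells = 3180  → 104.1472
row 4: Σ corner-gray over 6 cells = 2444  → 80.0427
row 5: Σ corner-gray over 6 cells = 2831  → 92.7172
row 6: Σ corner-gray over 6 cells = 2503  → 81.9750
row 7: Σ corner-gray over 6 cells = 1853  → 60.6870
row 8: Σ corner-gray over 6 cells = 2166  → 70.9380
row 9: Σ corner-gray over 6 cells = 3231  → 105.8175
row 10: Σ corner-gray over 6 cells = 3399  → 111.3196
row 11: Σ corner-gray over 6 cells = 2576  → 84.3658
row 12: Σ corner-gray over 6 cells = 2672  → 87.5098
row 13: Σ corner-gray over 6 cells = 2939  → 96.2543
row 14: Σ corner-gray over 6 cells = 3387  → 110.9266
Σ rows: total corner-gray = 41923  → 1373.0069 mm³


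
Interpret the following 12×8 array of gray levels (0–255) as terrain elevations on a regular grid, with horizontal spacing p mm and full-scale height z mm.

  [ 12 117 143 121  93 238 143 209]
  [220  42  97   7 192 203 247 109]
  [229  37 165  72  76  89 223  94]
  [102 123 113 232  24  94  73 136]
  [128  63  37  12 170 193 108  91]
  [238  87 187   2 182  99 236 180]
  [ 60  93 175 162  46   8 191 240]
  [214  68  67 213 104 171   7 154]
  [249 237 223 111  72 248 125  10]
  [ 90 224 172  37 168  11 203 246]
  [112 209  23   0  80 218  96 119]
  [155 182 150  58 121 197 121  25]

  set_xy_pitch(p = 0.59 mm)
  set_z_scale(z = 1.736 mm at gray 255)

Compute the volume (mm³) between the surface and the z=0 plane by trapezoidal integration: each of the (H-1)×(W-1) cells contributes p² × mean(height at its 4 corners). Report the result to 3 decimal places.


22.987

height_mm = gray/255 × 1.736; cell vol = 0.59² × mean(4 corners)
unit = 0.59² × 1.736 / (4×255) = 0.000592453 mm³ per gray-sum
row 0: Σ corner-gray over 7 cells = 3836  → 2.2726
row 1: Σ corner-gray over 7 cells = 3552  → 2.1044
row 2: Σ corner-gray over 7 cells = 3203  → 1.8976
row 3: Σ corner-gray over 7 cells = 2941  → 1.7424
row 4: Σ corner-gray over 7 cells = 3389  → 2.0078
row 5: Σ corner-gray over 7 cells = 3654  → 2.1648
row 6: Σ corner-gray over 7 cells = 3278  → 1.9421
row 7: Σ corner-gray over 7 cells = 3919  → 2.3218
row 8: Σ corner-gray over 7 cells = 4257  → 2.5221
row 9: Σ corner-gray over 7 cells = 3449  → 2.0434
row 10: Σ corner-gray over 7 cells = 3321  → 1.9675
Σ rows: total corner-gray = 38799  → 22.9866 mm³


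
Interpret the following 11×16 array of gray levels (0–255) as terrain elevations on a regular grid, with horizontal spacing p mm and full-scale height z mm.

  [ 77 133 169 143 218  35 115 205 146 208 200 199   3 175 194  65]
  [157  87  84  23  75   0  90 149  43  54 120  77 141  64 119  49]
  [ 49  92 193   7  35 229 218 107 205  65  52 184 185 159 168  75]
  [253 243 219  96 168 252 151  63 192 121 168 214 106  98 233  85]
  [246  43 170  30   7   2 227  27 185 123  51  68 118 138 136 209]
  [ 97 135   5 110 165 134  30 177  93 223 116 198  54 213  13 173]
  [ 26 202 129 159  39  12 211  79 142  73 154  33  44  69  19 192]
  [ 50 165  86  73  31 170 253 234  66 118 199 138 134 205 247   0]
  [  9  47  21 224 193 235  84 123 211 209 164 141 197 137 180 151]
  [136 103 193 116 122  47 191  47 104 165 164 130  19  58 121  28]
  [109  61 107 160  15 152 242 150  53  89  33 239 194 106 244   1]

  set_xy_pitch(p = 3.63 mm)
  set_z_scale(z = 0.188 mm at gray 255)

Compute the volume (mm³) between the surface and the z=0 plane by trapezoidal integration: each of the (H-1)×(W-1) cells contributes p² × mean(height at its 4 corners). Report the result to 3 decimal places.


180.883

height_mm = gray/255 × 0.188; cell vol = 3.63² × mean(4 corners)
unit = 3.63² × 0.188 / (4×255) = 0.00242868 mm³ per gray-sum
row 0: Σ corner-gray over 15 cells = 6886  → 16.7239
row 1: Σ corner-gray over 15 cells = 6380  → 15.4950
row 2: Σ corner-gray over 15 cells = 8908  → 21.6347
row 3: Σ corner-gray over 15 cells = 8091  → 19.6505
row 4: Σ corner-gray over 15 cells = 6707  → 16.2892
row 5: Σ corner-gray over 15 cells = 6550  → 15.9079
row 6: Σ corner-gray over 15 cells = 7236  → 17.5740
row 7: Σ corner-gray over 15 cells = 8780  → 21.3238
row 8: Σ corner-gray over 15 cells = 7816  → 18.9826
row 9: Σ corner-gray over 15 cells = 7124  → 17.3019
Σ rows: total corner-gray = 74478  → 180.8835 mm³


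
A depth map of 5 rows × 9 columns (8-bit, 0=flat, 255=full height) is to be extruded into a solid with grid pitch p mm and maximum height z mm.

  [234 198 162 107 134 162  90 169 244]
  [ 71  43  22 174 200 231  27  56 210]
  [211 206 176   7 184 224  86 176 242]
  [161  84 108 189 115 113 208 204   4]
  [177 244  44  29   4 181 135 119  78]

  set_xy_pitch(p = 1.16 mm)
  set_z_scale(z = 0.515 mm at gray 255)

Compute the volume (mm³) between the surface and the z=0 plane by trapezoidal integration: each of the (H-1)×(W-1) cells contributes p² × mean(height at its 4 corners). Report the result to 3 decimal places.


height_mm = gray/255 × 0.515; cell vol = 1.16² × mean(4 corners)
unit = 1.16² × 0.515 / (4×255) = 0.000679396 mm³ per gray-sum
row 0: Σ corner-gray over 8 cells = 4309  → 2.9275
row 1: Σ corner-gray over 8 cells = 4358  → 2.9608
row 2: Σ corner-gray over 8 cells = 4778  → 3.2462
row 3: Σ corner-gray over 8 cells = 3974  → 2.6999
Σ rows: total corner-gray = 17419  → 11.8344 mm³

11.834


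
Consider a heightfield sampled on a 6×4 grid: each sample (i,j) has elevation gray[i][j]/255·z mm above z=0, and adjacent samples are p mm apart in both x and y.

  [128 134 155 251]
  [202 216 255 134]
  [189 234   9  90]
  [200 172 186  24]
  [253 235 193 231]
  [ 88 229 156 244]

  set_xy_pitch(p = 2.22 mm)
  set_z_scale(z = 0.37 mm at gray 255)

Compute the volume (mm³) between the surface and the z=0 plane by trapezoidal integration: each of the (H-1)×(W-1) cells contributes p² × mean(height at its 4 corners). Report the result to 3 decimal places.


19.138

height_mm = gray/255 × 0.37; cell vol = 2.22² × mean(4 corners)
unit = 2.22² × 0.37 / (4×255) = 0.00178775 mm³ per gray-sum
row 0: Σ corner-gray over 3 cells = 2235  → 3.9956
row 1: Σ corner-gray over 3 cells = 2043  → 3.6524
row 2: Σ corner-gray over 3 cells = 1705  → 3.0481
row 3: Σ corner-gray over 3 cells = 2280  → 4.0761
row 4: Σ corner-gray over 3 cells = 2442  → 4.3657
Σ rows: total corner-gray = 10705  → 19.1379 mm³


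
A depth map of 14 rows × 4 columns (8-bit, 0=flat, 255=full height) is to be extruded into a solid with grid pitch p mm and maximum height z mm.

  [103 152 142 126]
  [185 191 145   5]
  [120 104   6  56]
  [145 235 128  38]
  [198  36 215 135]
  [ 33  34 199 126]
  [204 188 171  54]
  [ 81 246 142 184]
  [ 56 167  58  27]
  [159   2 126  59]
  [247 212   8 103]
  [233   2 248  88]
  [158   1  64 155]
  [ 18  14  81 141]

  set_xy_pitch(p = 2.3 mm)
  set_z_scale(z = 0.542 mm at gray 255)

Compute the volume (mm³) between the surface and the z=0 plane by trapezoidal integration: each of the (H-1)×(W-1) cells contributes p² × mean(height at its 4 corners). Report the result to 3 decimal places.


height_mm = gray/255 × 0.542; cell vol = 2.3² × mean(4 corners)
unit = 2.3² × 0.542 / (4×255) = 0.00281096 mm³ per gray-sum
row 0: Σ corner-gray over 3 cells = 1679  → 4.7196
row 1: Σ corner-gray over 3 cells = 1258  → 3.5362
row 2: Σ corner-gray over 3 cells = 1305  → 3.6683
row 3: Σ corner-gray over 3 cells = 1744  → 4.9023
row 4: Σ corner-gray over 3 cells = 1460  → 4.1040
row 5: Σ corner-gray over 3 cells = 1601  → 4.5003
row 6: Σ corner-gray over 3 cells = 2017  → 5.6697
row 7: Σ corner-gray over 3 cells = 1574  → 4.4245
row 8: Σ corner-gray over 3 cells = 1007  → 2.8306
row 9: Σ corner-gray over 3 cells = 1264  → 3.5531
row 10: Σ corner-gray over 3 cells = 1611  → 4.5285
row 11: Σ corner-gray over 3 cells = 1264  → 3.5531
row 12: Σ corner-gray over 3 cells = 792  → 2.2263
Σ rows: total corner-gray = 18576  → 52.2164 mm³

52.216


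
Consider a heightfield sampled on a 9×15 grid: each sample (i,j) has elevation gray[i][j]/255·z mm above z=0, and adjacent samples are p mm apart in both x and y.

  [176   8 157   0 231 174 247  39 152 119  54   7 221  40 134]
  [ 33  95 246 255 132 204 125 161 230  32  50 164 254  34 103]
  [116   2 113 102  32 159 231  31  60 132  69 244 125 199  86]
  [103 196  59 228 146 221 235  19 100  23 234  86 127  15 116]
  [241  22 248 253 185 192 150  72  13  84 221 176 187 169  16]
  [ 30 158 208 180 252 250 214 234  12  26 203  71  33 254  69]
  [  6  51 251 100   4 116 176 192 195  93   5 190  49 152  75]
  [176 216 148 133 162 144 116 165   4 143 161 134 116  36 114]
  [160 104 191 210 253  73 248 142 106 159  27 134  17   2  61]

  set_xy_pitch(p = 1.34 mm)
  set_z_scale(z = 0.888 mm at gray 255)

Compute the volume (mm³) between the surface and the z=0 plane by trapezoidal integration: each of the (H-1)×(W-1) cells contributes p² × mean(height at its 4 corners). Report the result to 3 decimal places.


92.676

height_mm = gray/255 × 0.888; cell vol = 1.34² × mean(4 corners)
unit = 1.34² × 0.888 / (4×255) = 0.00156323 mm³ per gray-sum
row 0: Σ corner-gray over 14 cells = 7308  → 11.4241
row 1: Σ corner-gray over 14 cells = 7300  → 11.4116
row 2: Σ corner-gray over 14 cells = 6797  → 10.6253
row 3: Σ corner-gray over 14 cells = 7798  → 12.1901
row 4: Σ corner-gray over 14 cells = 8490  → 13.2718
row 5: Σ corner-gray over 14 cells = 7518  → 11.7523
row 6: Σ corner-gray over 14 cells = 6875  → 10.7472
row 7: Σ corner-gray over 14 cells = 7199  → 11.2537
Σ rows: total corner-gray = 59285  → 92.6760 mm³


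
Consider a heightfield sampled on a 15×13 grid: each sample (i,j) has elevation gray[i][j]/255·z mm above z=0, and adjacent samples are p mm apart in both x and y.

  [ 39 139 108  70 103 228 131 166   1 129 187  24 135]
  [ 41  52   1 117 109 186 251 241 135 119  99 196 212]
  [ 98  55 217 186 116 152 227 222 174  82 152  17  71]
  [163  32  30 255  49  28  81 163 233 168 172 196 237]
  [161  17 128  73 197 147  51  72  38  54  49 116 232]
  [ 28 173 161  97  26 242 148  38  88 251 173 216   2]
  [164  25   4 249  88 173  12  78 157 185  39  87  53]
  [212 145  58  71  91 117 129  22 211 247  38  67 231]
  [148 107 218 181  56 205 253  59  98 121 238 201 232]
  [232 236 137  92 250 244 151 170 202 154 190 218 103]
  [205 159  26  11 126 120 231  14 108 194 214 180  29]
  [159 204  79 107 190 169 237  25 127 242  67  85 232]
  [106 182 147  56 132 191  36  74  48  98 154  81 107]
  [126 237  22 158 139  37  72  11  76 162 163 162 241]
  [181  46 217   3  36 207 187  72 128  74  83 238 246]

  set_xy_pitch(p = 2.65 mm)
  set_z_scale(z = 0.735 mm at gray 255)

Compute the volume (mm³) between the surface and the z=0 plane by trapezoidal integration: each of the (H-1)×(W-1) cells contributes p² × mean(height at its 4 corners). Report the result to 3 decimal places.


height_mm = gray/255 × 0.735; cell vol = 2.65² × mean(4 corners)
unit = 2.65² × 0.735 / (4×255) = 0.00506033 mm³ per gray-sum
row 0: Σ corner-gray over 12 cells = 6011  → 30.4176
row 1: Σ corner-gray over 12 cells = 6634  → 33.5702
row 2: Σ corner-gray over 12 cells = 6583  → 33.3122
row 3: Σ corner-gray over 12 cells = 5491  → 27.7863
row 4: Σ corner-gray over 12 cells = 5533  → 27.9988
row 5: Σ corner-gray over 12 cells = 5667  → 28.6769
row 6: Σ corner-gray over 12 cells = 5246  → 26.5465
row 7: Σ corner-gray over 12 cells = 6689  → 33.8486
row 8: Σ corner-gray over 12 cells = 8277  → 41.8844
row 9: Σ corner-gray over 12 cells = 7423  → 37.5628
row 10: Σ corner-gray over 12 cells = 6455  → 32.6644
row 11: Σ corner-gray over 12 cells = 6066  → 30.6960
row 12: Σ corner-gray over 12 cells = 5456  → 27.6092
row 13: Σ corner-gray over 12 cells = 5854  → 29.6232
Σ rows: total corner-gray = 87385  → 442.1970 mm³

442.197


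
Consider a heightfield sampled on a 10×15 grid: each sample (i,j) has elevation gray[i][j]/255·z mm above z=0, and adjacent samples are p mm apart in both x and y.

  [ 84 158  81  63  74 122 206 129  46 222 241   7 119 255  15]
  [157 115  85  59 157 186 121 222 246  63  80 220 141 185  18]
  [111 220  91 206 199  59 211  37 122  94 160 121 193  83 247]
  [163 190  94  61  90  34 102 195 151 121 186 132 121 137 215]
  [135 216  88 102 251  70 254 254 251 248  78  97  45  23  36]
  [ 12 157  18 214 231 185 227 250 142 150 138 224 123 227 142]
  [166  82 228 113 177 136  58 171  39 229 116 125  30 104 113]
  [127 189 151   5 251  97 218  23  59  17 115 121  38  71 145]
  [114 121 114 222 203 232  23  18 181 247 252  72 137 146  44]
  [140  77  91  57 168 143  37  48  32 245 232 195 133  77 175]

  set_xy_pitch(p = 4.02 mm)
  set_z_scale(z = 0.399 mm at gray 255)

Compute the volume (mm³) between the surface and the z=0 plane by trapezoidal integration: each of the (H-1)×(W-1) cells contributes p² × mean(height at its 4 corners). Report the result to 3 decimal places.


height_mm = gray/255 × 0.399; cell vol = 4.02² × mean(4 corners)
unit = 4.02² × 0.399 / (4×255) = 0.00632157 mm³ per gray-sum
row 0: Σ corner-gray over 14 cells = 7480  → 47.2853
row 1: Σ corner-gray over 14 cells = 7885  → 49.8456
row 2: Σ corner-gray over 14 cells = 7556  → 47.7658
row 3: Σ corner-gray over 14 cells = 7731  → 48.8720
row 4: Σ corner-gray over 14 cells = 8851  → 55.9522
row 5: Σ corner-gray over 14 cells = 8221  → 51.9696
row 6: Σ corner-gray over 14 cells = 6477  → 40.9448
row 7: Σ corner-gray over 14 cells = 7076  → 44.7314
row 8: Σ corner-gray over 14 cells = 7479  → 47.2790
Σ rows: total corner-gray = 68756  → 434.6457 mm³

434.646


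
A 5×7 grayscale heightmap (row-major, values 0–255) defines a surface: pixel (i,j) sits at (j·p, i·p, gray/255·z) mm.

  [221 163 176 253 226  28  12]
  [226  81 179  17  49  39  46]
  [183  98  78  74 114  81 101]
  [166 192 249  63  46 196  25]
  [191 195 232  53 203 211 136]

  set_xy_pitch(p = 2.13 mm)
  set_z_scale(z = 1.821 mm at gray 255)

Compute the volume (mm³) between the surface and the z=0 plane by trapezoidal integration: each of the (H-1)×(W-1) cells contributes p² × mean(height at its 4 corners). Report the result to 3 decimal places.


height_mm = gray/255 × 1.821; cell vol = 2.13² × mean(4 corners)
unit = 2.13² × 1.821 / (4×255) = 0.0080997 mm³ per gray-sum
row 0: Σ corner-gray over 6 cells = 2927  → 23.7078
row 1: Σ corner-gray over 6 cells = 2176  → 17.6249
row 2: Σ corner-gray over 6 cells = 2857  → 23.1408
row 3: Σ corner-gray over 6 cells = 3798  → 30.7627
Σ rows: total corner-gray = 11758  → 95.2363 mm³

95.236


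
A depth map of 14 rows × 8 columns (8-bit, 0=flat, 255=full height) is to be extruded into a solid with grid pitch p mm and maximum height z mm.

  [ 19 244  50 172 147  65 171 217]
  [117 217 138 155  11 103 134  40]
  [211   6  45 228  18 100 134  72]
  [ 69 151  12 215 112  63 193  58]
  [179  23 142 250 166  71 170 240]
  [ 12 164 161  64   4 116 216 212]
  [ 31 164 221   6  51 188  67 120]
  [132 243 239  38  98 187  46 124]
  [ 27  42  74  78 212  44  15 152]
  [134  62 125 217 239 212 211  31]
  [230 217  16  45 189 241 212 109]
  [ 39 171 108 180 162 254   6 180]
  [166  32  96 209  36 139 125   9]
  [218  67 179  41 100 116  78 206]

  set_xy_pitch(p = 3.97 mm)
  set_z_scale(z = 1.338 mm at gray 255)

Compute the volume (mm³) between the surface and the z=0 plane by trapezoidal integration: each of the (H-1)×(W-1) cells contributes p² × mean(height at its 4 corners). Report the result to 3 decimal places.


936.642

height_mm = gray/255 × 1.338; cell vol = 3.97² × mean(4 corners)
unit = 3.97² × 1.338 / (4×255) = 0.0206746 mm³ per gray-sum
row 0: Σ corner-gray over 7 cells = 3607  → 74.5733
row 1: Σ corner-gray over 7 cells = 3018  → 62.3959
row 2: Σ corner-gray over 7 cells = 2964  → 61.2795
row 3: Σ corner-gray over 7 cells = 3682  → 76.1238
row 4: Σ corner-gray over 7 cells = 3737  → 77.2610
row 5: Σ corner-gray over 7 cells = 3219  → 66.5515
row 6: Σ corner-gray over 7 cells = 3503  → 72.4231
row 7: Σ corner-gray over 7 cells = 3067  → 63.4090
row 8: Σ corner-gray over 7 cells = 3406  → 70.4177
row 9: Σ corner-gray over 7 cells = 4476  → 92.5395
row 10: Σ corner-gray over 7 cells = 4160  → 86.0063
row 11: Σ corner-gray over 7 cells = 3430  → 70.9139
row 12: Σ corner-gray over 7 cells = 3035  → 62.7474
Σ rows: total corner-gray = 45304  → 936.6417 mm³


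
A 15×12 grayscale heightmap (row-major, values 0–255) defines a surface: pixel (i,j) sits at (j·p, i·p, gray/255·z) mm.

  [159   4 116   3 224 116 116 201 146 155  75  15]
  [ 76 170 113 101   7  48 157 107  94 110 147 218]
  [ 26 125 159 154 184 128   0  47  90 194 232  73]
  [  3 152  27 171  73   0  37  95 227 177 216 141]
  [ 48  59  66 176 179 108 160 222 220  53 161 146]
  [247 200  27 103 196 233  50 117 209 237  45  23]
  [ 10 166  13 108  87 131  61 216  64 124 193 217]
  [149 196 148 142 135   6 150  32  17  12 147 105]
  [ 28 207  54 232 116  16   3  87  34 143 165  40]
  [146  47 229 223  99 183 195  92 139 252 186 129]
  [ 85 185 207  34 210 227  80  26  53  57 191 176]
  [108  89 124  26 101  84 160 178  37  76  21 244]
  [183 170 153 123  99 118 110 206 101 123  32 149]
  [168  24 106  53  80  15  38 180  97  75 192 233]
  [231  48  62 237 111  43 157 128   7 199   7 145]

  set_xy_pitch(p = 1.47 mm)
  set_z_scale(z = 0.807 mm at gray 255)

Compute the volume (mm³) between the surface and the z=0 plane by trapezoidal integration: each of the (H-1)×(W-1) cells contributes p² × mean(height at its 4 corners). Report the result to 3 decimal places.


124.972

height_mm = gray/255 × 0.807; cell vol = 1.47² × mean(4 corners)
unit = 1.47² × 0.807 / (4×255) = 0.00170965 mm³ per gray-sum
row 0: Σ corner-gray over 11 cells = 4888  → 8.3568
row 1: Σ corner-gray over 11 cells = 5127  → 8.7654
row 2: Σ corner-gray over 11 cells = 5219  → 8.9227
row 3: Σ corner-gray over 11 cells = 5496  → 9.3963
row 4: Σ corner-gray over 11 cells = 6106  → 10.4391
row 5: Σ corner-gray over 11 cells = 5657  → 9.6715
row 6: Σ corner-gray over 11 cells = 4777  → 8.1670
row 7: Σ corner-gray over 11 cells = 4406  → 7.5327
row 8: Σ corner-gray over 11 cells = 5747  → 9.8254
row 9: Σ corner-gray over 11 cells = 6366  → 10.8837
row 10: Σ corner-gray over 11 cells = 4945  → 8.4542
row 11: Σ corner-gray over 11 cells = 4946  → 8.4559
row 12: Σ corner-gray over 11 cells = 4923  → 8.4166
row 13: Σ corner-gray over 11 cells = 4495  → 7.6849
Σ rows: total corner-gray = 73098  → 124.9722 mm³


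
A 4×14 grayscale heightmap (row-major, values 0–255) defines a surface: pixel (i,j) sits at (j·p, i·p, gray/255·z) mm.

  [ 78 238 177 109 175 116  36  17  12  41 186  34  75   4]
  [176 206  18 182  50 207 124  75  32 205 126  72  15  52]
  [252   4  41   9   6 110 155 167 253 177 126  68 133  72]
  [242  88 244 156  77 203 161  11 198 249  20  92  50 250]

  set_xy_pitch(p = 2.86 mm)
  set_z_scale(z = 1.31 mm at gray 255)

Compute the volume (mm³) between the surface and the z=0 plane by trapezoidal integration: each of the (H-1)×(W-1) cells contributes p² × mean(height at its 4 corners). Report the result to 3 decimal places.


183.336

height_mm = gray/255 × 1.31; cell vol = 2.86² × mean(4 corners)
unit = 2.86² × 1.31 / (4×255) = 0.0105052 mm³ per gray-sum
row 0: Σ corner-gray over 13 cells = 5366  → 56.3708
row 1: Σ corner-gray over 13 cells = 5674  → 59.6063
row 2: Σ corner-gray over 13 cells = 6412  → 67.3592
Σ rows: total corner-gray = 17452  → 183.3363 mm³


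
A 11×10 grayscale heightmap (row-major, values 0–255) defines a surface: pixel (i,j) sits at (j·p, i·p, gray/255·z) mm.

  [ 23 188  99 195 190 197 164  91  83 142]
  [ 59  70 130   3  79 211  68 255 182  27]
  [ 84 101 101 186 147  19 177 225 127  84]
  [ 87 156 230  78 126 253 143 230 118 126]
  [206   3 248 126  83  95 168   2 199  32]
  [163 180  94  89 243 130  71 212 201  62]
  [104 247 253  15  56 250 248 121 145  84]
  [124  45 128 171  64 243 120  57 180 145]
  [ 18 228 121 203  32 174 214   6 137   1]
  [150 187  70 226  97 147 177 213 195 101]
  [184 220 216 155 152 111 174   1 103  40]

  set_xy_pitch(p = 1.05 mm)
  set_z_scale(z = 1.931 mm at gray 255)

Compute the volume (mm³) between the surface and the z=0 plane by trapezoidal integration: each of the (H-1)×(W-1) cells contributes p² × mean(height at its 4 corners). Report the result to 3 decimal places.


height_mm = gray/255 × 1.931; cell vol = 1.05² × mean(4 corners)
unit = 1.05² × 1.931 / (4×255) = 0.00208718 mm³ per gray-sum
row 0: Σ corner-gray over 9 cells = 4661  → 9.7284
row 1: Σ corner-gray over 9 cells = 4416  → 9.2170
row 2: Σ corner-gray over 9 cells = 5215  → 10.8847
row 3: Σ corner-gray over 9 cells = 4967  → 10.3670
row 4: Σ corner-gray over 9 cells = 4751  → 9.9162
row 5: Σ corner-gray over 9 cells = 5523  → 11.5275
row 6: Σ corner-gray over 9 cells = 5143  → 10.7344
row 7: Σ corner-gray over 9 cells = 4534  → 9.4633
row 8: Σ corner-gray over 9 cells = 5124  → 10.6947
row 9: Σ corner-gray over 9 cells = 5363  → 11.1936
Σ rows: total corner-gray = 49697  → 103.7268 mm³

103.727


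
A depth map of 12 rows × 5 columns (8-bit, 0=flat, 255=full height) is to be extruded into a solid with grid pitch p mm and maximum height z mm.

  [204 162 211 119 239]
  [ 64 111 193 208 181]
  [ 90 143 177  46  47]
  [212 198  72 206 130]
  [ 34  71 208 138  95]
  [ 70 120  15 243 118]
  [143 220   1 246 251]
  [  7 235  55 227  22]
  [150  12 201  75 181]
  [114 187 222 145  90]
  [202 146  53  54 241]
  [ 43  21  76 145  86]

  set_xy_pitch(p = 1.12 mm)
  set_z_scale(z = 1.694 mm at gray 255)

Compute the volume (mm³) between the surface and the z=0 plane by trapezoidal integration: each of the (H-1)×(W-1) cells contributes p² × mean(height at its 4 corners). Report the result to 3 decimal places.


height_mm = gray/255 × 1.694; cell vol = 1.12² × mean(4 corners)
unit = 1.12² × 1.694 / (4×255) = 0.00208329 mm³ per gray-sum
row 0: Σ corner-gray over 4 cells = 2696  → 5.6165
row 1: Σ corner-gray over 4 cells = 2138  → 4.4541
row 2: Σ corner-gray over 4 cells = 2163  → 4.5062
row 3: Σ corner-gray over 4 cells = 2257  → 4.7020
row 4: Σ corner-gray over 4 cells = 1907  → 3.9728
row 5: Σ corner-gray over 4 cells = 2272  → 4.7332
row 6: Σ corner-gray over 4 cells = 2391  → 4.9811
row 7: Σ corner-gray over 4 cells = 1970  → 4.1041
row 8: Σ corner-gray over 4 cells = 2219  → 4.6228
row 9: Σ corner-gray over 4 cells = 2261  → 4.7103
row 10: Σ corner-gray over 4 cells = 1562  → 3.2541
Σ rows: total corner-gray = 23836  → 49.6572 mm³

49.657


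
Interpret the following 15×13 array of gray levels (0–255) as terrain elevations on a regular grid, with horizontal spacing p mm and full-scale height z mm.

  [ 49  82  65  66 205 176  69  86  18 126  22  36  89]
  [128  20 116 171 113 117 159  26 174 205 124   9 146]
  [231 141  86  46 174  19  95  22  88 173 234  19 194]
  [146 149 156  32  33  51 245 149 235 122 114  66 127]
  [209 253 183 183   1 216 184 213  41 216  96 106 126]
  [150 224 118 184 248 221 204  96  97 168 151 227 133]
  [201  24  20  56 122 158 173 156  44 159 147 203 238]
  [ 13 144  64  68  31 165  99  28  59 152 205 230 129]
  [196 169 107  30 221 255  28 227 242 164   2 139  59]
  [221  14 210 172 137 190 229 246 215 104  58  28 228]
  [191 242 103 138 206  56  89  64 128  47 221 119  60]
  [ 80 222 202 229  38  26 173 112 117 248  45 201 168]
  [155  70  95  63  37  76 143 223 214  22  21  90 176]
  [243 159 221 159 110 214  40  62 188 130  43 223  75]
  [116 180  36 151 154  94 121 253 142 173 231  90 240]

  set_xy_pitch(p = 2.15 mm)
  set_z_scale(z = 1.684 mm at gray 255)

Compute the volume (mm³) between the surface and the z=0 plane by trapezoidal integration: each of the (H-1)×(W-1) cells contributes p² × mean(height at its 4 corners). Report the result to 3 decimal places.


height_mm = gray/255 × 1.684; cell vol = 2.15² × mean(4 corners)
unit = 2.15² × 1.684 / (4×255) = 0.00763166 mm³ per gray-sum
row 0: Σ corner-gray over 12 cells = 4782  → 36.4946
row 1: Σ corner-gray over 12 cells = 5361  → 40.9133
row 2: Σ corner-gray over 12 cells = 5596  → 42.7068
row 3: Σ corner-gray over 12 cells = 6696  → 51.1016
row 4: Σ corner-gray over 12 cells = 7878  → 60.1222
row 5: Σ corner-gray over 12 cells = 7122  → 54.3527
row 6: Σ corner-gray over 12 cells = 5595  → 42.6991
row 7: Σ corner-gray over 12 cells = 6055  → 46.2097
row 8: Σ corner-gray over 12 cells = 7078  → 54.0169
row 9: Σ corner-gray over 12 cells = 6732  → 51.3763
row 10: Σ corner-gray over 12 cells = 6551  → 49.9950
row 11: Σ corner-gray over 12 cells = 5913  → 45.1260
row 12: Σ corner-gray over 12 cells = 5855  → 44.6834
row 13: Σ corner-gray over 12 cells = 7022  → 53.5895
Σ rows: total corner-gray = 88236  → 673.3869 mm³

673.387


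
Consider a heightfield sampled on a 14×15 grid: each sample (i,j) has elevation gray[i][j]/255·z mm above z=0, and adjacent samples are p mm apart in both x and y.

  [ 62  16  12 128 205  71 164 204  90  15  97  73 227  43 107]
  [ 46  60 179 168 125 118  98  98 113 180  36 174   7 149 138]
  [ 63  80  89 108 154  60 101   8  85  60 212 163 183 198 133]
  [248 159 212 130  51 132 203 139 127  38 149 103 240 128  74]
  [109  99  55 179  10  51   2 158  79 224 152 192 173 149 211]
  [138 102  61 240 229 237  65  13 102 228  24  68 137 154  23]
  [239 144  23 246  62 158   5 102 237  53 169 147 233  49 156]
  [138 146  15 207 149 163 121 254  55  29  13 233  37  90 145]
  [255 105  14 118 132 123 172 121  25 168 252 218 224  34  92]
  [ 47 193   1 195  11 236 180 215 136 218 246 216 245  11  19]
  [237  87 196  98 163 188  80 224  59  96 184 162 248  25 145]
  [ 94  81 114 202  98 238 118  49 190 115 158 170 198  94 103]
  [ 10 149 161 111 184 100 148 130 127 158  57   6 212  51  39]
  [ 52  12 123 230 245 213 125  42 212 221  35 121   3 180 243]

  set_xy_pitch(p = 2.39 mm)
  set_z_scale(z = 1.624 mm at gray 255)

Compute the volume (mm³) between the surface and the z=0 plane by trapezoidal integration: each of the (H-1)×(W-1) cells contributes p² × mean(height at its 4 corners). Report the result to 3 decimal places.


847.558

height_mm = gray/255 × 1.624; cell vol = 2.39² × mean(4 corners)
unit = 2.39² × 1.624 / (4×255) = 0.00909456 mm³ per gray-sum
row 0: Σ corner-gray over 14 cells = 6053  → 55.0494
row 1: Σ corner-gray over 14 cells = 6392  → 58.1324
row 2: Σ corner-gray over 14 cells = 7142  → 64.9533
row 3: Σ corner-gray over 14 cells = 7310  → 66.4812
row 4: Σ corner-gray over 14 cells = 6847  → 62.2704
row 5: Σ corner-gray over 14 cells = 7132  → 64.8624
row 6: Σ corner-gray over 14 cells = 6958  → 63.2799
row 7: Σ corner-gray over 14 cells = 7066  → 64.2622
row 8: Σ corner-gray over 14 cells = 8031  → 73.0384
row 9: Σ corner-gray over 14 cells = 8274  → 75.2484
row 10: Σ corner-gray over 14 cells = 7849  → 71.3832
row 11: Σ corner-gray over 14 cells = 7084  → 64.4259
row 12: Σ corner-gray over 14 cells = 7056  → 64.1712
Σ rows: total corner-gray = 93194  → 847.5584 mm³
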